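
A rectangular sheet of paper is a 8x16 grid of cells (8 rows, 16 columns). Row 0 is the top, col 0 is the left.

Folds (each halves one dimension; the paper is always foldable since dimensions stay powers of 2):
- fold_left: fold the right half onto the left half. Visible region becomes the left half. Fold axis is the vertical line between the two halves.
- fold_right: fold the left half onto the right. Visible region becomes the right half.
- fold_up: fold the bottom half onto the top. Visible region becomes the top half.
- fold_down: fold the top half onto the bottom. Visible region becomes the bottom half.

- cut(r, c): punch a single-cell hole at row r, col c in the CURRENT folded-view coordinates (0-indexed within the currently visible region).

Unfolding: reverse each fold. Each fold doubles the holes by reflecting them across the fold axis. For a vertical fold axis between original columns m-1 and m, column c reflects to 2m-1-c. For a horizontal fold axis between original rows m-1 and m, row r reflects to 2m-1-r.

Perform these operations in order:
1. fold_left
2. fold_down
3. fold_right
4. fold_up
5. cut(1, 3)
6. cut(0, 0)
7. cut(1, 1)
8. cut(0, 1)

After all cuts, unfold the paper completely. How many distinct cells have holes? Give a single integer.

Op 1 fold_left: fold axis v@8; visible region now rows[0,8) x cols[0,8) = 8x8
Op 2 fold_down: fold axis h@4; visible region now rows[4,8) x cols[0,8) = 4x8
Op 3 fold_right: fold axis v@4; visible region now rows[4,8) x cols[4,8) = 4x4
Op 4 fold_up: fold axis h@6; visible region now rows[4,6) x cols[4,8) = 2x4
Op 5 cut(1, 3): punch at orig (5,7); cuts so far [(5, 7)]; region rows[4,6) x cols[4,8) = 2x4
Op 6 cut(0, 0): punch at orig (4,4); cuts so far [(4, 4), (5, 7)]; region rows[4,6) x cols[4,8) = 2x4
Op 7 cut(1, 1): punch at orig (5,5); cuts so far [(4, 4), (5, 5), (5, 7)]; region rows[4,6) x cols[4,8) = 2x4
Op 8 cut(0, 1): punch at orig (4,5); cuts so far [(4, 4), (4, 5), (5, 5), (5, 7)]; region rows[4,6) x cols[4,8) = 2x4
Unfold 1 (reflect across h@6): 8 holes -> [(4, 4), (4, 5), (5, 5), (5, 7), (6, 5), (6, 7), (7, 4), (7, 5)]
Unfold 2 (reflect across v@4): 16 holes -> [(4, 2), (4, 3), (4, 4), (4, 5), (5, 0), (5, 2), (5, 5), (5, 7), (6, 0), (6, 2), (6, 5), (6, 7), (7, 2), (7, 3), (7, 4), (7, 5)]
Unfold 3 (reflect across h@4): 32 holes -> [(0, 2), (0, 3), (0, 4), (0, 5), (1, 0), (1, 2), (1, 5), (1, 7), (2, 0), (2, 2), (2, 5), (2, 7), (3, 2), (3, 3), (3, 4), (3, 5), (4, 2), (4, 3), (4, 4), (4, 5), (5, 0), (5, 2), (5, 5), (5, 7), (6, 0), (6, 2), (6, 5), (6, 7), (7, 2), (7, 3), (7, 4), (7, 5)]
Unfold 4 (reflect across v@8): 64 holes -> [(0, 2), (0, 3), (0, 4), (0, 5), (0, 10), (0, 11), (0, 12), (0, 13), (1, 0), (1, 2), (1, 5), (1, 7), (1, 8), (1, 10), (1, 13), (1, 15), (2, 0), (2, 2), (2, 5), (2, 7), (2, 8), (2, 10), (2, 13), (2, 15), (3, 2), (3, 3), (3, 4), (3, 5), (3, 10), (3, 11), (3, 12), (3, 13), (4, 2), (4, 3), (4, 4), (4, 5), (4, 10), (4, 11), (4, 12), (4, 13), (5, 0), (5, 2), (5, 5), (5, 7), (5, 8), (5, 10), (5, 13), (5, 15), (6, 0), (6, 2), (6, 5), (6, 7), (6, 8), (6, 10), (6, 13), (6, 15), (7, 2), (7, 3), (7, 4), (7, 5), (7, 10), (7, 11), (7, 12), (7, 13)]

Answer: 64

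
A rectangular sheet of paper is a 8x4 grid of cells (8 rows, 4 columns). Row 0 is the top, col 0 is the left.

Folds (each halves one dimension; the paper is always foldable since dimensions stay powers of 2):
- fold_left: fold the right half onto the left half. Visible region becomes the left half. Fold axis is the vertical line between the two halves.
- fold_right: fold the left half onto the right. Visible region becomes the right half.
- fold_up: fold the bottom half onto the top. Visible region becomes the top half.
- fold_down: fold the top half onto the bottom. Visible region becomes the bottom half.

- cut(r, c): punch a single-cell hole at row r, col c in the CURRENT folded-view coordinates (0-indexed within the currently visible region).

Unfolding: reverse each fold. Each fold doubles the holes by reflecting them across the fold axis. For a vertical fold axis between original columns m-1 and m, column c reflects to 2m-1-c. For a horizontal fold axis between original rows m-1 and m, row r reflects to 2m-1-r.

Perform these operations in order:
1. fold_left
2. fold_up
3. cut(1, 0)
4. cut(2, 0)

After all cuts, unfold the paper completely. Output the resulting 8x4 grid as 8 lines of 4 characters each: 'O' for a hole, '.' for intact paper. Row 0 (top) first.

Answer: ....
O..O
O..O
....
....
O..O
O..O
....

Derivation:
Op 1 fold_left: fold axis v@2; visible region now rows[0,8) x cols[0,2) = 8x2
Op 2 fold_up: fold axis h@4; visible region now rows[0,4) x cols[0,2) = 4x2
Op 3 cut(1, 0): punch at orig (1,0); cuts so far [(1, 0)]; region rows[0,4) x cols[0,2) = 4x2
Op 4 cut(2, 0): punch at orig (2,0); cuts so far [(1, 0), (2, 0)]; region rows[0,4) x cols[0,2) = 4x2
Unfold 1 (reflect across h@4): 4 holes -> [(1, 0), (2, 0), (5, 0), (6, 0)]
Unfold 2 (reflect across v@2): 8 holes -> [(1, 0), (1, 3), (2, 0), (2, 3), (5, 0), (5, 3), (6, 0), (6, 3)]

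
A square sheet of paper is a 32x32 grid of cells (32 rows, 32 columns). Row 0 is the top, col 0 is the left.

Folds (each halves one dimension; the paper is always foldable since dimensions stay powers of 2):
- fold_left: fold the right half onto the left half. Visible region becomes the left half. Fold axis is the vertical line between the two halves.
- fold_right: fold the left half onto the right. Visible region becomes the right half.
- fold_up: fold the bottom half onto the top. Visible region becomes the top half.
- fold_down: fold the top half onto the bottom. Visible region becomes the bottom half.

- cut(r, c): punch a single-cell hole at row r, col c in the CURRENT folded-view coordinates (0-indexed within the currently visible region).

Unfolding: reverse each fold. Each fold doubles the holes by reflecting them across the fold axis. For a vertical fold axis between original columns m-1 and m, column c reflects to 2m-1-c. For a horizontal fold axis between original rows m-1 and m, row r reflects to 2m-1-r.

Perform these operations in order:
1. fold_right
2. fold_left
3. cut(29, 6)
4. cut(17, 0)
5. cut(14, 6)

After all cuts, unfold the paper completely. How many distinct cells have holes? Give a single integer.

Answer: 12

Derivation:
Op 1 fold_right: fold axis v@16; visible region now rows[0,32) x cols[16,32) = 32x16
Op 2 fold_left: fold axis v@24; visible region now rows[0,32) x cols[16,24) = 32x8
Op 3 cut(29, 6): punch at orig (29,22); cuts so far [(29, 22)]; region rows[0,32) x cols[16,24) = 32x8
Op 4 cut(17, 0): punch at orig (17,16); cuts so far [(17, 16), (29, 22)]; region rows[0,32) x cols[16,24) = 32x8
Op 5 cut(14, 6): punch at orig (14,22); cuts so far [(14, 22), (17, 16), (29, 22)]; region rows[0,32) x cols[16,24) = 32x8
Unfold 1 (reflect across v@24): 6 holes -> [(14, 22), (14, 25), (17, 16), (17, 31), (29, 22), (29, 25)]
Unfold 2 (reflect across v@16): 12 holes -> [(14, 6), (14, 9), (14, 22), (14, 25), (17, 0), (17, 15), (17, 16), (17, 31), (29, 6), (29, 9), (29, 22), (29, 25)]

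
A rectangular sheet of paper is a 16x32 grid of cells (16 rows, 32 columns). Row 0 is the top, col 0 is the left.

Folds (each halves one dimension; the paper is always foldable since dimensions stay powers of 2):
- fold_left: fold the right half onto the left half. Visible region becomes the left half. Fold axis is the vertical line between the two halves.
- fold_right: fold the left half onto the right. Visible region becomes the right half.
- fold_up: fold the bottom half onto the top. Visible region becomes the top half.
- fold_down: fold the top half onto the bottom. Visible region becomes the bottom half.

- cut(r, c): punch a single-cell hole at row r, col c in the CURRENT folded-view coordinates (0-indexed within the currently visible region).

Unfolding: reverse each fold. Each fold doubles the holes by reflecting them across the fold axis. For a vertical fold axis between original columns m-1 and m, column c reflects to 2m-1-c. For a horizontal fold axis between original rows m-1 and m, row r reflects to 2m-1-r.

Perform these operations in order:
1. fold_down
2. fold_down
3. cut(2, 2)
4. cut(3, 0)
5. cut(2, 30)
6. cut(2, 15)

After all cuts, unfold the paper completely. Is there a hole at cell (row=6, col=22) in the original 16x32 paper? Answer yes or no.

Op 1 fold_down: fold axis h@8; visible region now rows[8,16) x cols[0,32) = 8x32
Op 2 fold_down: fold axis h@12; visible region now rows[12,16) x cols[0,32) = 4x32
Op 3 cut(2, 2): punch at orig (14,2); cuts so far [(14, 2)]; region rows[12,16) x cols[0,32) = 4x32
Op 4 cut(3, 0): punch at orig (15,0); cuts so far [(14, 2), (15, 0)]; region rows[12,16) x cols[0,32) = 4x32
Op 5 cut(2, 30): punch at orig (14,30); cuts so far [(14, 2), (14, 30), (15, 0)]; region rows[12,16) x cols[0,32) = 4x32
Op 6 cut(2, 15): punch at orig (14,15); cuts so far [(14, 2), (14, 15), (14, 30), (15, 0)]; region rows[12,16) x cols[0,32) = 4x32
Unfold 1 (reflect across h@12): 8 holes -> [(8, 0), (9, 2), (9, 15), (9, 30), (14, 2), (14, 15), (14, 30), (15, 0)]
Unfold 2 (reflect across h@8): 16 holes -> [(0, 0), (1, 2), (1, 15), (1, 30), (6, 2), (6, 15), (6, 30), (7, 0), (8, 0), (9, 2), (9, 15), (9, 30), (14, 2), (14, 15), (14, 30), (15, 0)]
Holes: [(0, 0), (1, 2), (1, 15), (1, 30), (6, 2), (6, 15), (6, 30), (7, 0), (8, 0), (9, 2), (9, 15), (9, 30), (14, 2), (14, 15), (14, 30), (15, 0)]

Answer: no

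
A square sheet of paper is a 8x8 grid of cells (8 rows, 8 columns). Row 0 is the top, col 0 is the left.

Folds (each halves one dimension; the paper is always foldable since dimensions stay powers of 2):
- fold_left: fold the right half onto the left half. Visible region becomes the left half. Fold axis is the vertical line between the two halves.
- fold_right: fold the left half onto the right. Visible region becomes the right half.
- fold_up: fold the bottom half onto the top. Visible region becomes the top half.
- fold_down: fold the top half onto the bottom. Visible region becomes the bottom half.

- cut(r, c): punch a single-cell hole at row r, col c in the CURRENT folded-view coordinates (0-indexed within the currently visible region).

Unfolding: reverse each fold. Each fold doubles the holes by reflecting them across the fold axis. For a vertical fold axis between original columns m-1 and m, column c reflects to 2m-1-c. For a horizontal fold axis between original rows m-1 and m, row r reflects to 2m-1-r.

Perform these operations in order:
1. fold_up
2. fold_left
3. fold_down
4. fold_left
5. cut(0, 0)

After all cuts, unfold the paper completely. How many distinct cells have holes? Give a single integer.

Op 1 fold_up: fold axis h@4; visible region now rows[0,4) x cols[0,8) = 4x8
Op 2 fold_left: fold axis v@4; visible region now rows[0,4) x cols[0,4) = 4x4
Op 3 fold_down: fold axis h@2; visible region now rows[2,4) x cols[0,4) = 2x4
Op 4 fold_left: fold axis v@2; visible region now rows[2,4) x cols[0,2) = 2x2
Op 5 cut(0, 0): punch at orig (2,0); cuts so far [(2, 0)]; region rows[2,4) x cols[0,2) = 2x2
Unfold 1 (reflect across v@2): 2 holes -> [(2, 0), (2, 3)]
Unfold 2 (reflect across h@2): 4 holes -> [(1, 0), (1, 3), (2, 0), (2, 3)]
Unfold 3 (reflect across v@4): 8 holes -> [(1, 0), (1, 3), (1, 4), (1, 7), (2, 0), (2, 3), (2, 4), (2, 7)]
Unfold 4 (reflect across h@4): 16 holes -> [(1, 0), (1, 3), (1, 4), (1, 7), (2, 0), (2, 3), (2, 4), (2, 7), (5, 0), (5, 3), (5, 4), (5, 7), (6, 0), (6, 3), (6, 4), (6, 7)]

Answer: 16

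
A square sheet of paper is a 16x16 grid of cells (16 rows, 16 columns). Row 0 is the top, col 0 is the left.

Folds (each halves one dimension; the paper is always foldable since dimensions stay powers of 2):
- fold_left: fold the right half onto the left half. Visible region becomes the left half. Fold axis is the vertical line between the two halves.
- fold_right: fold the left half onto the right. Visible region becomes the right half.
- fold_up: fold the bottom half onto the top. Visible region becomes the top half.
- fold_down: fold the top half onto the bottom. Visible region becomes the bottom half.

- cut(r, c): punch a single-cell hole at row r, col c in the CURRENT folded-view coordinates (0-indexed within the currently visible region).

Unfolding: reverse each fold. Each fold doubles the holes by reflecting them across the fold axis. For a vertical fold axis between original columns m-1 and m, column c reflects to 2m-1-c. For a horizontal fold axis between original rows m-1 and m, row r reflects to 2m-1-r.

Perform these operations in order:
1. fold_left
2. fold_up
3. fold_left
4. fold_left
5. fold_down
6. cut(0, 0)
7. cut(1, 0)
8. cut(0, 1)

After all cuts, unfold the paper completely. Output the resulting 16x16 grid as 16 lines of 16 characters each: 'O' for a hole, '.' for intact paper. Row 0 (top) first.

Op 1 fold_left: fold axis v@8; visible region now rows[0,16) x cols[0,8) = 16x8
Op 2 fold_up: fold axis h@8; visible region now rows[0,8) x cols[0,8) = 8x8
Op 3 fold_left: fold axis v@4; visible region now rows[0,8) x cols[0,4) = 8x4
Op 4 fold_left: fold axis v@2; visible region now rows[0,8) x cols[0,2) = 8x2
Op 5 fold_down: fold axis h@4; visible region now rows[4,8) x cols[0,2) = 4x2
Op 6 cut(0, 0): punch at orig (4,0); cuts so far [(4, 0)]; region rows[4,8) x cols[0,2) = 4x2
Op 7 cut(1, 0): punch at orig (5,0); cuts so far [(4, 0), (5, 0)]; region rows[4,8) x cols[0,2) = 4x2
Op 8 cut(0, 1): punch at orig (4,1); cuts so far [(4, 0), (4, 1), (5, 0)]; region rows[4,8) x cols[0,2) = 4x2
Unfold 1 (reflect across h@4): 6 holes -> [(2, 0), (3, 0), (3, 1), (4, 0), (4, 1), (5, 0)]
Unfold 2 (reflect across v@2): 12 holes -> [(2, 0), (2, 3), (3, 0), (3, 1), (3, 2), (3, 3), (4, 0), (4, 1), (4, 2), (4, 3), (5, 0), (5, 3)]
Unfold 3 (reflect across v@4): 24 holes -> [(2, 0), (2, 3), (2, 4), (2, 7), (3, 0), (3, 1), (3, 2), (3, 3), (3, 4), (3, 5), (3, 6), (3, 7), (4, 0), (4, 1), (4, 2), (4, 3), (4, 4), (4, 5), (4, 6), (4, 7), (5, 0), (5, 3), (5, 4), (5, 7)]
Unfold 4 (reflect across h@8): 48 holes -> [(2, 0), (2, 3), (2, 4), (2, 7), (3, 0), (3, 1), (3, 2), (3, 3), (3, 4), (3, 5), (3, 6), (3, 7), (4, 0), (4, 1), (4, 2), (4, 3), (4, 4), (4, 5), (4, 6), (4, 7), (5, 0), (5, 3), (5, 4), (5, 7), (10, 0), (10, 3), (10, 4), (10, 7), (11, 0), (11, 1), (11, 2), (11, 3), (11, 4), (11, 5), (11, 6), (11, 7), (12, 0), (12, 1), (12, 2), (12, 3), (12, 4), (12, 5), (12, 6), (12, 7), (13, 0), (13, 3), (13, 4), (13, 7)]
Unfold 5 (reflect across v@8): 96 holes -> [(2, 0), (2, 3), (2, 4), (2, 7), (2, 8), (2, 11), (2, 12), (2, 15), (3, 0), (3, 1), (3, 2), (3, 3), (3, 4), (3, 5), (3, 6), (3, 7), (3, 8), (3, 9), (3, 10), (3, 11), (3, 12), (3, 13), (3, 14), (3, 15), (4, 0), (4, 1), (4, 2), (4, 3), (4, 4), (4, 5), (4, 6), (4, 7), (4, 8), (4, 9), (4, 10), (4, 11), (4, 12), (4, 13), (4, 14), (4, 15), (5, 0), (5, 3), (5, 4), (5, 7), (5, 8), (5, 11), (5, 12), (5, 15), (10, 0), (10, 3), (10, 4), (10, 7), (10, 8), (10, 11), (10, 12), (10, 15), (11, 0), (11, 1), (11, 2), (11, 3), (11, 4), (11, 5), (11, 6), (11, 7), (11, 8), (11, 9), (11, 10), (11, 11), (11, 12), (11, 13), (11, 14), (11, 15), (12, 0), (12, 1), (12, 2), (12, 3), (12, 4), (12, 5), (12, 6), (12, 7), (12, 8), (12, 9), (12, 10), (12, 11), (12, 12), (12, 13), (12, 14), (12, 15), (13, 0), (13, 3), (13, 4), (13, 7), (13, 8), (13, 11), (13, 12), (13, 15)]

Answer: ................
................
O..OO..OO..OO..O
OOOOOOOOOOOOOOOO
OOOOOOOOOOOOOOOO
O..OO..OO..OO..O
................
................
................
................
O..OO..OO..OO..O
OOOOOOOOOOOOOOOO
OOOOOOOOOOOOOOOO
O..OO..OO..OO..O
................
................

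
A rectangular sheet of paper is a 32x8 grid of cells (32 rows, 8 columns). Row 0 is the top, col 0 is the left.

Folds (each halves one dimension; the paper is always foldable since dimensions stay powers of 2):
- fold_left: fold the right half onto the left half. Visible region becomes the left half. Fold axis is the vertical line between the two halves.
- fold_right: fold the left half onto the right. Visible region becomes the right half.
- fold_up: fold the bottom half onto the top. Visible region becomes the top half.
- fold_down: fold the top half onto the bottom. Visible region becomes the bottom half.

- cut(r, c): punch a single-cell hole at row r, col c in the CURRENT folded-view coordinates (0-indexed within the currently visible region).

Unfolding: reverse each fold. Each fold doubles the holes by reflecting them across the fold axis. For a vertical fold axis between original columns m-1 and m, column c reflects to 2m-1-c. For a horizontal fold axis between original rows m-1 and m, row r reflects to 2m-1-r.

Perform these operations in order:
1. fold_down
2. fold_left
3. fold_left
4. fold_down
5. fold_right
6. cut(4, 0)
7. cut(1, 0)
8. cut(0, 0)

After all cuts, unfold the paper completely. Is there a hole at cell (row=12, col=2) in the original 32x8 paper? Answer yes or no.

Answer: yes

Derivation:
Op 1 fold_down: fold axis h@16; visible region now rows[16,32) x cols[0,8) = 16x8
Op 2 fold_left: fold axis v@4; visible region now rows[16,32) x cols[0,4) = 16x4
Op 3 fold_left: fold axis v@2; visible region now rows[16,32) x cols[0,2) = 16x2
Op 4 fold_down: fold axis h@24; visible region now rows[24,32) x cols[0,2) = 8x2
Op 5 fold_right: fold axis v@1; visible region now rows[24,32) x cols[1,2) = 8x1
Op 6 cut(4, 0): punch at orig (28,1); cuts so far [(28, 1)]; region rows[24,32) x cols[1,2) = 8x1
Op 7 cut(1, 0): punch at orig (25,1); cuts so far [(25, 1), (28, 1)]; region rows[24,32) x cols[1,2) = 8x1
Op 8 cut(0, 0): punch at orig (24,1); cuts so far [(24, 1), (25, 1), (28, 1)]; region rows[24,32) x cols[1,2) = 8x1
Unfold 1 (reflect across v@1): 6 holes -> [(24, 0), (24, 1), (25, 0), (25, 1), (28, 0), (28, 1)]
Unfold 2 (reflect across h@24): 12 holes -> [(19, 0), (19, 1), (22, 0), (22, 1), (23, 0), (23, 1), (24, 0), (24, 1), (25, 0), (25, 1), (28, 0), (28, 1)]
Unfold 3 (reflect across v@2): 24 holes -> [(19, 0), (19, 1), (19, 2), (19, 3), (22, 0), (22, 1), (22, 2), (22, 3), (23, 0), (23, 1), (23, 2), (23, 3), (24, 0), (24, 1), (24, 2), (24, 3), (25, 0), (25, 1), (25, 2), (25, 3), (28, 0), (28, 1), (28, 2), (28, 3)]
Unfold 4 (reflect across v@4): 48 holes -> [(19, 0), (19, 1), (19, 2), (19, 3), (19, 4), (19, 5), (19, 6), (19, 7), (22, 0), (22, 1), (22, 2), (22, 3), (22, 4), (22, 5), (22, 6), (22, 7), (23, 0), (23, 1), (23, 2), (23, 3), (23, 4), (23, 5), (23, 6), (23, 7), (24, 0), (24, 1), (24, 2), (24, 3), (24, 4), (24, 5), (24, 6), (24, 7), (25, 0), (25, 1), (25, 2), (25, 3), (25, 4), (25, 5), (25, 6), (25, 7), (28, 0), (28, 1), (28, 2), (28, 3), (28, 4), (28, 5), (28, 6), (28, 7)]
Unfold 5 (reflect across h@16): 96 holes -> [(3, 0), (3, 1), (3, 2), (3, 3), (3, 4), (3, 5), (3, 6), (3, 7), (6, 0), (6, 1), (6, 2), (6, 3), (6, 4), (6, 5), (6, 6), (6, 7), (7, 0), (7, 1), (7, 2), (7, 3), (7, 4), (7, 5), (7, 6), (7, 7), (8, 0), (8, 1), (8, 2), (8, 3), (8, 4), (8, 5), (8, 6), (8, 7), (9, 0), (9, 1), (9, 2), (9, 3), (9, 4), (9, 5), (9, 6), (9, 7), (12, 0), (12, 1), (12, 2), (12, 3), (12, 4), (12, 5), (12, 6), (12, 7), (19, 0), (19, 1), (19, 2), (19, 3), (19, 4), (19, 5), (19, 6), (19, 7), (22, 0), (22, 1), (22, 2), (22, 3), (22, 4), (22, 5), (22, 6), (22, 7), (23, 0), (23, 1), (23, 2), (23, 3), (23, 4), (23, 5), (23, 6), (23, 7), (24, 0), (24, 1), (24, 2), (24, 3), (24, 4), (24, 5), (24, 6), (24, 7), (25, 0), (25, 1), (25, 2), (25, 3), (25, 4), (25, 5), (25, 6), (25, 7), (28, 0), (28, 1), (28, 2), (28, 3), (28, 4), (28, 5), (28, 6), (28, 7)]
Holes: [(3, 0), (3, 1), (3, 2), (3, 3), (3, 4), (3, 5), (3, 6), (3, 7), (6, 0), (6, 1), (6, 2), (6, 3), (6, 4), (6, 5), (6, 6), (6, 7), (7, 0), (7, 1), (7, 2), (7, 3), (7, 4), (7, 5), (7, 6), (7, 7), (8, 0), (8, 1), (8, 2), (8, 3), (8, 4), (8, 5), (8, 6), (8, 7), (9, 0), (9, 1), (9, 2), (9, 3), (9, 4), (9, 5), (9, 6), (9, 7), (12, 0), (12, 1), (12, 2), (12, 3), (12, 4), (12, 5), (12, 6), (12, 7), (19, 0), (19, 1), (19, 2), (19, 3), (19, 4), (19, 5), (19, 6), (19, 7), (22, 0), (22, 1), (22, 2), (22, 3), (22, 4), (22, 5), (22, 6), (22, 7), (23, 0), (23, 1), (23, 2), (23, 3), (23, 4), (23, 5), (23, 6), (23, 7), (24, 0), (24, 1), (24, 2), (24, 3), (24, 4), (24, 5), (24, 6), (24, 7), (25, 0), (25, 1), (25, 2), (25, 3), (25, 4), (25, 5), (25, 6), (25, 7), (28, 0), (28, 1), (28, 2), (28, 3), (28, 4), (28, 5), (28, 6), (28, 7)]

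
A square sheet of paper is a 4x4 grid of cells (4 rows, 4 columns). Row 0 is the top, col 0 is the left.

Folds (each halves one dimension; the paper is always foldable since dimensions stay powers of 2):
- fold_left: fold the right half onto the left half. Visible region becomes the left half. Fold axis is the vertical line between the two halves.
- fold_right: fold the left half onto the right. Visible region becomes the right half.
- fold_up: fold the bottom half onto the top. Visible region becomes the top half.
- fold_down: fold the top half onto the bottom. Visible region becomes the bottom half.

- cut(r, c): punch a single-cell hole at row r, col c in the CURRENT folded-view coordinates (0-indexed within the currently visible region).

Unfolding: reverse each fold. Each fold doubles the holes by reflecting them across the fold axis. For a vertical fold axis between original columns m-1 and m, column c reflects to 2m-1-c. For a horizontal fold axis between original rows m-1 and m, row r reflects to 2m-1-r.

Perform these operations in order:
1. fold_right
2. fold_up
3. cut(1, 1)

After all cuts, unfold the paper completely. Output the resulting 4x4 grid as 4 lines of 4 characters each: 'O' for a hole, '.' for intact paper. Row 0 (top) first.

Answer: ....
O..O
O..O
....

Derivation:
Op 1 fold_right: fold axis v@2; visible region now rows[0,4) x cols[2,4) = 4x2
Op 2 fold_up: fold axis h@2; visible region now rows[0,2) x cols[2,4) = 2x2
Op 3 cut(1, 1): punch at orig (1,3); cuts so far [(1, 3)]; region rows[0,2) x cols[2,4) = 2x2
Unfold 1 (reflect across h@2): 2 holes -> [(1, 3), (2, 3)]
Unfold 2 (reflect across v@2): 4 holes -> [(1, 0), (1, 3), (2, 0), (2, 3)]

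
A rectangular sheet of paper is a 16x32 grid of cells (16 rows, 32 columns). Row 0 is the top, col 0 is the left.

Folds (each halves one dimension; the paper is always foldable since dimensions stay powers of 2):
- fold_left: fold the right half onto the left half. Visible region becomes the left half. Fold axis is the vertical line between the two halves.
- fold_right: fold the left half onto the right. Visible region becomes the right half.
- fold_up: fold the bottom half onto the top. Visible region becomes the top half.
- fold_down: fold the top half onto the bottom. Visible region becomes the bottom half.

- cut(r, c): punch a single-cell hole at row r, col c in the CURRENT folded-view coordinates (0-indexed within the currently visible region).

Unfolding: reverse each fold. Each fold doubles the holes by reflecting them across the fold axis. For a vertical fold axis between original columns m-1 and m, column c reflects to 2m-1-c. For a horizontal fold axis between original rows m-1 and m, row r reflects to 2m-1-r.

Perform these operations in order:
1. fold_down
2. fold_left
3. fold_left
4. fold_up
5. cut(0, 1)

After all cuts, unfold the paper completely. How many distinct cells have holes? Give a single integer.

Answer: 16

Derivation:
Op 1 fold_down: fold axis h@8; visible region now rows[8,16) x cols[0,32) = 8x32
Op 2 fold_left: fold axis v@16; visible region now rows[8,16) x cols[0,16) = 8x16
Op 3 fold_left: fold axis v@8; visible region now rows[8,16) x cols[0,8) = 8x8
Op 4 fold_up: fold axis h@12; visible region now rows[8,12) x cols[0,8) = 4x8
Op 5 cut(0, 1): punch at orig (8,1); cuts so far [(8, 1)]; region rows[8,12) x cols[0,8) = 4x8
Unfold 1 (reflect across h@12): 2 holes -> [(8, 1), (15, 1)]
Unfold 2 (reflect across v@8): 4 holes -> [(8, 1), (8, 14), (15, 1), (15, 14)]
Unfold 3 (reflect across v@16): 8 holes -> [(8, 1), (8, 14), (8, 17), (8, 30), (15, 1), (15, 14), (15, 17), (15, 30)]
Unfold 4 (reflect across h@8): 16 holes -> [(0, 1), (0, 14), (0, 17), (0, 30), (7, 1), (7, 14), (7, 17), (7, 30), (8, 1), (8, 14), (8, 17), (8, 30), (15, 1), (15, 14), (15, 17), (15, 30)]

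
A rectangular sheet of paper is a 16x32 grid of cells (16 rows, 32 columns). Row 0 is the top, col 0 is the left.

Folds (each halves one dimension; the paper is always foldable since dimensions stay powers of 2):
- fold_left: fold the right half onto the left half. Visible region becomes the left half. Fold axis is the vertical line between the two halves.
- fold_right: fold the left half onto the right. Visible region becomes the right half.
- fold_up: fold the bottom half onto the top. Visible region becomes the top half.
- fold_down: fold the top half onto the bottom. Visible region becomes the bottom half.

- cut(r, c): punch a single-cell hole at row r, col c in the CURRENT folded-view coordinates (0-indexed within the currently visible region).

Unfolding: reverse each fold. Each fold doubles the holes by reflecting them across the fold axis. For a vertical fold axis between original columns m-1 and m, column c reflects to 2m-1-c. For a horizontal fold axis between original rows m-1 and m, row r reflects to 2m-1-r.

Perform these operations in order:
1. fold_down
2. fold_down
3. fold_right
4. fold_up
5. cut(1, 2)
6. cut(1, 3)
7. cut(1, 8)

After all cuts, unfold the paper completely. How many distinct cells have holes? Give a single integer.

Answer: 48

Derivation:
Op 1 fold_down: fold axis h@8; visible region now rows[8,16) x cols[0,32) = 8x32
Op 2 fold_down: fold axis h@12; visible region now rows[12,16) x cols[0,32) = 4x32
Op 3 fold_right: fold axis v@16; visible region now rows[12,16) x cols[16,32) = 4x16
Op 4 fold_up: fold axis h@14; visible region now rows[12,14) x cols[16,32) = 2x16
Op 5 cut(1, 2): punch at orig (13,18); cuts so far [(13, 18)]; region rows[12,14) x cols[16,32) = 2x16
Op 6 cut(1, 3): punch at orig (13,19); cuts so far [(13, 18), (13, 19)]; region rows[12,14) x cols[16,32) = 2x16
Op 7 cut(1, 8): punch at orig (13,24); cuts so far [(13, 18), (13, 19), (13, 24)]; region rows[12,14) x cols[16,32) = 2x16
Unfold 1 (reflect across h@14): 6 holes -> [(13, 18), (13, 19), (13, 24), (14, 18), (14, 19), (14, 24)]
Unfold 2 (reflect across v@16): 12 holes -> [(13, 7), (13, 12), (13, 13), (13, 18), (13, 19), (13, 24), (14, 7), (14, 12), (14, 13), (14, 18), (14, 19), (14, 24)]
Unfold 3 (reflect across h@12): 24 holes -> [(9, 7), (9, 12), (9, 13), (9, 18), (9, 19), (9, 24), (10, 7), (10, 12), (10, 13), (10, 18), (10, 19), (10, 24), (13, 7), (13, 12), (13, 13), (13, 18), (13, 19), (13, 24), (14, 7), (14, 12), (14, 13), (14, 18), (14, 19), (14, 24)]
Unfold 4 (reflect across h@8): 48 holes -> [(1, 7), (1, 12), (1, 13), (1, 18), (1, 19), (1, 24), (2, 7), (2, 12), (2, 13), (2, 18), (2, 19), (2, 24), (5, 7), (5, 12), (5, 13), (5, 18), (5, 19), (5, 24), (6, 7), (6, 12), (6, 13), (6, 18), (6, 19), (6, 24), (9, 7), (9, 12), (9, 13), (9, 18), (9, 19), (9, 24), (10, 7), (10, 12), (10, 13), (10, 18), (10, 19), (10, 24), (13, 7), (13, 12), (13, 13), (13, 18), (13, 19), (13, 24), (14, 7), (14, 12), (14, 13), (14, 18), (14, 19), (14, 24)]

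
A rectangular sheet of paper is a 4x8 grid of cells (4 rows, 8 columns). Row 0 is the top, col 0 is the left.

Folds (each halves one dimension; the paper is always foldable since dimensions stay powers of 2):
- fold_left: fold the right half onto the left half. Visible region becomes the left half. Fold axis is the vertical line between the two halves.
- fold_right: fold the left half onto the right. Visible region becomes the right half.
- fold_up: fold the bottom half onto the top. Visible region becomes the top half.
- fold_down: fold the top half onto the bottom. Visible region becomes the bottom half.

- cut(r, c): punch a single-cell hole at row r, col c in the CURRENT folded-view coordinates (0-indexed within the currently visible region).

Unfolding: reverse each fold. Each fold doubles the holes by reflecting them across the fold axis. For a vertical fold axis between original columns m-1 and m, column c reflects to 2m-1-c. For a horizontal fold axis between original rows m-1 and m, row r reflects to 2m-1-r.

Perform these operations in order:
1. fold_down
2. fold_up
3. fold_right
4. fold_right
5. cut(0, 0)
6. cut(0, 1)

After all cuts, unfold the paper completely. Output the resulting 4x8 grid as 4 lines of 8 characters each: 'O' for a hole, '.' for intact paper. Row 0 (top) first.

Op 1 fold_down: fold axis h@2; visible region now rows[2,4) x cols[0,8) = 2x8
Op 2 fold_up: fold axis h@3; visible region now rows[2,3) x cols[0,8) = 1x8
Op 3 fold_right: fold axis v@4; visible region now rows[2,3) x cols[4,8) = 1x4
Op 4 fold_right: fold axis v@6; visible region now rows[2,3) x cols[6,8) = 1x2
Op 5 cut(0, 0): punch at orig (2,6); cuts so far [(2, 6)]; region rows[2,3) x cols[6,8) = 1x2
Op 6 cut(0, 1): punch at orig (2,7); cuts so far [(2, 6), (2, 7)]; region rows[2,3) x cols[6,8) = 1x2
Unfold 1 (reflect across v@6): 4 holes -> [(2, 4), (2, 5), (2, 6), (2, 7)]
Unfold 2 (reflect across v@4): 8 holes -> [(2, 0), (2, 1), (2, 2), (2, 3), (2, 4), (2, 5), (2, 6), (2, 7)]
Unfold 3 (reflect across h@3): 16 holes -> [(2, 0), (2, 1), (2, 2), (2, 3), (2, 4), (2, 5), (2, 6), (2, 7), (3, 0), (3, 1), (3, 2), (3, 3), (3, 4), (3, 5), (3, 6), (3, 7)]
Unfold 4 (reflect across h@2): 32 holes -> [(0, 0), (0, 1), (0, 2), (0, 3), (0, 4), (0, 5), (0, 6), (0, 7), (1, 0), (1, 1), (1, 2), (1, 3), (1, 4), (1, 5), (1, 6), (1, 7), (2, 0), (2, 1), (2, 2), (2, 3), (2, 4), (2, 5), (2, 6), (2, 7), (3, 0), (3, 1), (3, 2), (3, 3), (3, 4), (3, 5), (3, 6), (3, 7)]

Answer: OOOOOOOO
OOOOOOOO
OOOOOOOO
OOOOOOOO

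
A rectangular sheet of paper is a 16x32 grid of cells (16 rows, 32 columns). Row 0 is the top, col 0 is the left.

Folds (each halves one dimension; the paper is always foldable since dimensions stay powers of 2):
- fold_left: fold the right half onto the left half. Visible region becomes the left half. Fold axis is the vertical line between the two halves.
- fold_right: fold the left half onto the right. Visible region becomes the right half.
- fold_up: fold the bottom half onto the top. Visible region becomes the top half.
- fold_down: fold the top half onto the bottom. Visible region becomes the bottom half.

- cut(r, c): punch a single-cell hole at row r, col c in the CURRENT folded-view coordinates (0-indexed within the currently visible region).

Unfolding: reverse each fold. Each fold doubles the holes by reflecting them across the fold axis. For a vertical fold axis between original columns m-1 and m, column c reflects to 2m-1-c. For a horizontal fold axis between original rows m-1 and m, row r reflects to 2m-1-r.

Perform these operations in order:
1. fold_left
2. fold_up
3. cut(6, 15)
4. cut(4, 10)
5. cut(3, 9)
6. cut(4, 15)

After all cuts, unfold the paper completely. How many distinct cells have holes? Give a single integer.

Op 1 fold_left: fold axis v@16; visible region now rows[0,16) x cols[0,16) = 16x16
Op 2 fold_up: fold axis h@8; visible region now rows[0,8) x cols[0,16) = 8x16
Op 3 cut(6, 15): punch at orig (6,15); cuts so far [(6, 15)]; region rows[0,8) x cols[0,16) = 8x16
Op 4 cut(4, 10): punch at orig (4,10); cuts so far [(4, 10), (6, 15)]; region rows[0,8) x cols[0,16) = 8x16
Op 5 cut(3, 9): punch at orig (3,9); cuts so far [(3, 9), (4, 10), (6, 15)]; region rows[0,8) x cols[0,16) = 8x16
Op 6 cut(4, 15): punch at orig (4,15); cuts so far [(3, 9), (4, 10), (4, 15), (6, 15)]; region rows[0,8) x cols[0,16) = 8x16
Unfold 1 (reflect across h@8): 8 holes -> [(3, 9), (4, 10), (4, 15), (6, 15), (9, 15), (11, 10), (11, 15), (12, 9)]
Unfold 2 (reflect across v@16): 16 holes -> [(3, 9), (3, 22), (4, 10), (4, 15), (4, 16), (4, 21), (6, 15), (6, 16), (9, 15), (9, 16), (11, 10), (11, 15), (11, 16), (11, 21), (12, 9), (12, 22)]

Answer: 16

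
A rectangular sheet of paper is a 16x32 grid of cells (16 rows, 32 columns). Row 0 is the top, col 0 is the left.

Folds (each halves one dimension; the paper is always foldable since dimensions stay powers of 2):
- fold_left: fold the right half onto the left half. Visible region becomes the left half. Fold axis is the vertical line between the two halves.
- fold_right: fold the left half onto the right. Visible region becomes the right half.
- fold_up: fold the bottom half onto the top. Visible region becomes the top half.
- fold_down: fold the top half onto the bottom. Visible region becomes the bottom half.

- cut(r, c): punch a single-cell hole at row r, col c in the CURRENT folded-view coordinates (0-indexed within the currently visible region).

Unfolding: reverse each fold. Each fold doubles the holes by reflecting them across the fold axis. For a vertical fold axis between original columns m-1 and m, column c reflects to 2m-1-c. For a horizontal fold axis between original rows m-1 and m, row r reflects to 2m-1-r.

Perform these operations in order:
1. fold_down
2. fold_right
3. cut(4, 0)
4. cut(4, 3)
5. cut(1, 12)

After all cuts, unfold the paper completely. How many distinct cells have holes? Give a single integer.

Op 1 fold_down: fold axis h@8; visible region now rows[8,16) x cols[0,32) = 8x32
Op 2 fold_right: fold axis v@16; visible region now rows[8,16) x cols[16,32) = 8x16
Op 3 cut(4, 0): punch at orig (12,16); cuts so far [(12, 16)]; region rows[8,16) x cols[16,32) = 8x16
Op 4 cut(4, 3): punch at orig (12,19); cuts so far [(12, 16), (12, 19)]; region rows[8,16) x cols[16,32) = 8x16
Op 5 cut(1, 12): punch at orig (9,28); cuts so far [(9, 28), (12, 16), (12, 19)]; region rows[8,16) x cols[16,32) = 8x16
Unfold 1 (reflect across v@16): 6 holes -> [(9, 3), (9, 28), (12, 12), (12, 15), (12, 16), (12, 19)]
Unfold 2 (reflect across h@8): 12 holes -> [(3, 12), (3, 15), (3, 16), (3, 19), (6, 3), (6, 28), (9, 3), (9, 28), (12, 12), (12, 15), (12, 16), (12, 19)]

Answer: 12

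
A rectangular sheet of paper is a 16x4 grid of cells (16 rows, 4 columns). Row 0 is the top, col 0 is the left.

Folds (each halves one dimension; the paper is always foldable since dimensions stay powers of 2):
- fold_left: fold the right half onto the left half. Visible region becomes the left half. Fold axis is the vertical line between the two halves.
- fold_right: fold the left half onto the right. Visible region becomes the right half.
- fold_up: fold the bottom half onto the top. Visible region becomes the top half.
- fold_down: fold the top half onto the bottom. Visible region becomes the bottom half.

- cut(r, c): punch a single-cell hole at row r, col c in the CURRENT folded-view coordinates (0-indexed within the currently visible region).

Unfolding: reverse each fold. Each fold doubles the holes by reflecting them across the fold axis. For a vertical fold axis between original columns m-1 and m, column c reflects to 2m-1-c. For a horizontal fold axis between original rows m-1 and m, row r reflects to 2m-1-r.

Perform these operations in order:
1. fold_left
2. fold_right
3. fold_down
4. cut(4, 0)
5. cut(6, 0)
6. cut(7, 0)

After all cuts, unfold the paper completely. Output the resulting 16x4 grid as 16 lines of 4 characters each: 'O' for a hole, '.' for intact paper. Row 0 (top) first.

Answer: OOOO
OOOO
....
OOOO
....
....
....
....
....
....
....
....
OOOO
....
OOOO
OOOO

Derivation:
Op 1 fold_left: fold axis v@2; visible region now rows[0,16) x cols[0,2) = 16x2
Op 2 fold_right: fold axis v@1; visible region now rows[0,16) x cols[1,2) = 16x1
Op 3 fold_down: fold axis h@8; visible region now rows[8,16) x cols[1,2) = 8x1
Op 4 cut(4, 0): punch at orig (12,1); cuts so far [(12, 1)]; region rows[8,16) x cols[1,2) = 8x1
Op 5 cut(6, 0): punch at orig (14,1); cuts so far [(12, 1), (14, 1)]; region rows[8,16) x cols[1,2) = 8x1
Op 6 cut(7, 0): punch at orig (15,1); cuts so far [(12, 1), (14, 1), (15, 1)]; region rows[8,16) x cols[1,2) = 8x1
Unfold 1 (reflect across h@8): 6 holes -> [(0, 1), (1, 1), (3, 1), (12, 1), (14, 1), (15, 1)]
Unfold 2 (reflect across v@1): 12 holes -> [(0, 0), (0, 1), (1, 0), (1, 1), (3, 0), (3, 1), (12, 0), (12, 1), (14, 0), (14, 1), (15, 0), (15, 1)]
Unfold 3 (reflect across v@2): 24 holes -> [(0, 0), (0, 1), (0, 2), (0, 3), (1, 0), (1, 1), (1, 2), (1, 3), (3, 0), (3, 1), (3, 2), (3, 3), (12, 0), (12, 1), (12, 2), (12, 3), (14, 0), (14, 1), (14, 2), (14, 3), (15, 0), (15, 1), (15, 2), (15, 3)]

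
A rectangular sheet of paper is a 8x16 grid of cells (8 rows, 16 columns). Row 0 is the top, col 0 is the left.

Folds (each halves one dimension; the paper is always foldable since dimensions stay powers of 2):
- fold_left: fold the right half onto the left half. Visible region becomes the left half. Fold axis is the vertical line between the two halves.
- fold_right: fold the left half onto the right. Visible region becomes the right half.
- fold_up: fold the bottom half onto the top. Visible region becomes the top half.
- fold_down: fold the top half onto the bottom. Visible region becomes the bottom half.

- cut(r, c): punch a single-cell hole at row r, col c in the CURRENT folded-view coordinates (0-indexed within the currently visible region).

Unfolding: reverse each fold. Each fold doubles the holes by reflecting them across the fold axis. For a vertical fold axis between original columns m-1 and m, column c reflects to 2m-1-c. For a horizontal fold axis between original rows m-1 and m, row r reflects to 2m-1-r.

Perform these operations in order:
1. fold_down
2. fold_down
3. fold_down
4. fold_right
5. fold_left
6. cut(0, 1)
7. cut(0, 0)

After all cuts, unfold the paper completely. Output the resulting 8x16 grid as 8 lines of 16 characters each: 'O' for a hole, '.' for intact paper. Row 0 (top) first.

Answer: OO....OOOO....OO
OO....OOOO....OO
OO....OOOO....OO
OO....OOOO....OO
OO....OOOO....OO
OO....OOOO....OO
OO....OOOO....OO
OO....OOOO....OO

Derivation:
Op 1 fold_down: fold axis h@4; visible region now rows[4,8) x cols[0,16) = 4x16
Op 2 fold_down: fold axis h@6; visible region now rows[6,8) x cols[0,16) = 2x16
Op 3 fold_down: fold axis h@7; visible region now rows[7,8) x cols[0,16) = 1x16
Op 4 fold_right: fold axis v@8; visible region now rows[7,8) x cols[8,16) = 1x8
Op 5 fold_left: fold axis v@12; visible region now rows[7,8) x cols[8,12) = 1x4
Op 6 cut(0, 1): punch at orig (7,9); cuts so far [(7, 9)]; region rows[7,8) x cols[8,12) = 1x4
Op 7 cut(0, 0): punch at orig (7,8); cuts so far [(7, 8), (7, 9)]; region rows[7,8) x cols[8,12) = 1x4
Unfold 1 (reflect across v@12): 4 holes -> [(7, 8), (7, 9), (7, 14), (7, 15)]
Unfold 2 (reflect across v@8): 8 holes -> [(7, 0), (7, 1), (7, 6), (7, 7), (7, 8), (7, 9), (7, 14), (7, 15)]
Unfold 3 (reflect across h@7): 16 holes -> [(6, 0), (6, 1), (6, 6), (6, 7), (6, 8), (6, 9), (6, 14), (6, 15), (7, 0), (7, 1), (7, 6), (7, 7), (7, 8), (7, 9), (7, 14), (7, 15)]
Unfold 4 (reflect across h@6): 32 holes -> [(4, 0), (4, 1), (4, 6), (4, 7), (4, 8), (4, 9), (4, 14), (4, 15), (5, 0), (5, 1), (5, 6), (5, 7), (5, 8), (5, 9), (5, 14), (5, 15), (6, 0), (6, 1), (6, 6), (6, 7), (6, 8), (6, 9), (6, 14), (6, 15), (7, 0), (7, 1), (7, 6), (7, 7), (7, 8), (7, 9), (7, 14), (7, 15)]
Unfold 5 (reflect across h@4): 64 holes -> [(0, 0), (0, 1), (0, 6), (0, 7), (0, 8), (0, 9), (0, 14), (0, 15), (1, 0), (1, 1), (1, 6), (1, 7), (1, 8), (1, 9), (1, 14), (1, 15), (2, 0), (2, 1), (2, 6), (2, 7), (2, 8), (2, 9), (2, 14), (2, 15), (3, 0), (3, 1), (3, 6), (3, 7), (3, 8), (3, 9), (3, 14), (3, 15), (4, 0), (4, 1), (4, 6), (4, 7), (4, 8), (4, 9), (4, 14), (4, 15), (5, 0), (5, 1), (5, 6), (5, 7), (5, 8), (5, 9), (5, 14), (5, 15), (6, 0), (6, 1), (6, 6), (6, 7), (6, 8), (6, 9), (6, 14), (6, 15), (7, 0), (7, 1), (7, 6), (7, 7), (7, 8), (7, 9), (7, 14), (7, 15)]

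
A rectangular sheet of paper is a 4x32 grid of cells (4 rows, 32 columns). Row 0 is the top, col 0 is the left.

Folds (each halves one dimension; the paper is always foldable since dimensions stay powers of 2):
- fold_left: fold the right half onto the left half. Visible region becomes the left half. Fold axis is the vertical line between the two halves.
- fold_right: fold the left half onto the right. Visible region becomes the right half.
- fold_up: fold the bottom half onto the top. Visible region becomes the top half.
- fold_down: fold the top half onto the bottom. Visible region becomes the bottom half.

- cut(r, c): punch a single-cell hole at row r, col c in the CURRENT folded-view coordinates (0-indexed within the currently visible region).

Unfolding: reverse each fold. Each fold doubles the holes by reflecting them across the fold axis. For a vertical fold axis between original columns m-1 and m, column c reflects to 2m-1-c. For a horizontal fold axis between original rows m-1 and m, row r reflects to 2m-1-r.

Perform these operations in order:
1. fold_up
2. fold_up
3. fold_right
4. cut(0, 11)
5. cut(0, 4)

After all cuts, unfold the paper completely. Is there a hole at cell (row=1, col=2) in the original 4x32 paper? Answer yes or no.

Op 1 fold_up: fold axis h@2; visible region now rows[0,2) x cols[0,32) = 2x32
Op 2 fold_up: fold axis h@1; visible region now rows[0,1) x cols[0,32) = 1x32
Op 3 fold_right: fold axis v@16; visible region now rows[0,1) x cols[16,32) = 1x16
Op 4 cut(0, 11): punch at orig (0,27); cuts so far [(0, 27)]; region rows[0,1) x cols[16,32) = 1x16
Op 5 cut(0, 4): punch at orig (0,20); cuts so far [(0, 20), (0, 27)]; region rows[0,1) x cols[16,32) = 1x16
Unfold 1 (reflect across v@16): 4 holes -> [(0, 4), (0, 11), (0, 20), (0, 27)]
Unfold 2 (reflect across h@1): 8 holes -> [(0, 4), (0, 11), (0, 20), (0, 27), (1, 4), (1, 11), (1, 20), (1, 27)]
Unfold 3 (reflect across h@2): 16 holes -> [(0, 4), (0, 11), (0, 20), (0, 27), (1, 4), (1, 11), (1, 20), (1, 27), (2, 4), (2, 11), (2, 20), (2, 27), (3, 4), (3, 11), (3, 20), (3, 27)]
Holes: [(0, 4), (0, 11), (0, 20), (0, 27), (1, 4), (1, 11), (1, 20), (1, 27), (2, 4), (2, 11), (2, 20), (2, 27), (3, 4), (3, 11), (3, 20), (3, 27)]

Answer: no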